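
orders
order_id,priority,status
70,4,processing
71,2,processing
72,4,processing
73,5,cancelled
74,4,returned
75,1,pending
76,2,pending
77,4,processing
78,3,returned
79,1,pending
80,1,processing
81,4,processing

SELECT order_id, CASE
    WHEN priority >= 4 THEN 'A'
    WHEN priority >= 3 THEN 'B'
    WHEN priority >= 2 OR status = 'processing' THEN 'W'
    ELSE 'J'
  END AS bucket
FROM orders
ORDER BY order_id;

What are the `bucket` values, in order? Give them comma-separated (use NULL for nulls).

order_id=70: priority >= 4 → A
order_id=71: priority >= 2 OR status = 'processing' → W
order_id=72: priority >= 4 → A
order_id=73: priority >= 4 → A
order_id=74: priority >= 4 → A
order_id=75: ELSE → J
order_id=76: priority >= 2 OR status = 'processing' → W
order_id=77: priority >= 4 → A
order_id=78: priority >= 3 → B
order_id=79: ELSE → J
order_id=80: priority >= 2 OR status = 'processing' → W
order_id=81: priority >= 4 → A

A, W, A, A, A, J, W, A, B, J, W, A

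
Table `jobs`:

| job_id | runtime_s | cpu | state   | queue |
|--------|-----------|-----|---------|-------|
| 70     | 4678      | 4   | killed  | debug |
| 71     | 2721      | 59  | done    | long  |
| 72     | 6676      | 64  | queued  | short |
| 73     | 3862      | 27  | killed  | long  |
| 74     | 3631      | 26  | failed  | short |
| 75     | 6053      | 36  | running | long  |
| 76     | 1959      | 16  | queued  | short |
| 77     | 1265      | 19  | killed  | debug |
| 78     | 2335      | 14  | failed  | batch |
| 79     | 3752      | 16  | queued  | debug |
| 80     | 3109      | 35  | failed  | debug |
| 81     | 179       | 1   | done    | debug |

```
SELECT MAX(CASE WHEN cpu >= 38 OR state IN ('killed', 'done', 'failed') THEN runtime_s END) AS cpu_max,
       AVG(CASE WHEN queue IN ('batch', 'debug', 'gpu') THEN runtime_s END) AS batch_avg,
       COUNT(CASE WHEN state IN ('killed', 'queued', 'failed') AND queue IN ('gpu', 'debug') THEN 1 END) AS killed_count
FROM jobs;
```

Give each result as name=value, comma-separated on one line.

[cpu_max: cpu >= 38 OR state IN ('killed', 'done', 'failed')]
job_id=70: ✓ → 4678
job_id=71: ✓ → 2721
job_id=72: ✓ → 6676
job_id=73: ✓ → 3862
job_id=74: ✓ → 3631
job_id=75: ✗
job_id=76: ✗
job_id=77: ✓ → 1265
job_id=78: ✓ → 2335
job_id=79: ✗
job_id=80: ✓ → 3109
job_id=81: ✓ → 179
cpu_max = MAX(4678, 2721, 6676, 3862, 3631, 1265, 2335, 3109, 179) = 6676
—
[batch_avg: queue IN ('batch', 'debug', 'gpu')]
job_id=70: ✓ → 4678
job_id=71: ✗
job_id=72: ✗
job_id=73: ✗
job_id=74: ✗
job_id=75: ✗
job_id=76: ✗
job_id=77: ✓ → 1265
job_id=78: ✓ → 2335
job_id=79: ✓ → 3752
job_id=80: ✓ → 3109
job_id=81: ✓ → 179
batch_avg = (4678 + 1265 + 2335 + 3752 + 3109 + 179) / 6 = 2553
—
[killed_count: state IN ('killed', 'queued', 'failed') AND queue IN ('gpu', 'debug')]
job_id=70: ✓ → 1
job_id=71: ✗
job_id=72: ✗
job_id=73: ✗
job_id=74: ✗
job_id=75: ✗
job_id=76: ✗
job_id=77: ✓ → 1
job_id=78: ✗
job_id=79: ✓ → 1
job_id=80: ✓ → 1
job_id=81: ✗
killed_count = COUNT(1, 1, 1, 1) = 4

cpu_max=6676, batch_avg=2553, killed_count=4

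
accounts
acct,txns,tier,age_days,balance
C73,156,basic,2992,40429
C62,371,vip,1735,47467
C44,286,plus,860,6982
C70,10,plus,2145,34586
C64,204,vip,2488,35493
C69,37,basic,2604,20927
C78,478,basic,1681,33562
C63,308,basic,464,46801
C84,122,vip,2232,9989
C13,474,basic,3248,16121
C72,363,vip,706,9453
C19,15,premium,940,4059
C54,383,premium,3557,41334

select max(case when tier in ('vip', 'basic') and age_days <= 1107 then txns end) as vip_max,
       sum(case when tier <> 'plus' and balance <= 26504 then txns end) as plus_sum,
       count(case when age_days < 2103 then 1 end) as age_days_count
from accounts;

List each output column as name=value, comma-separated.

vip_max=363, plus_sum=1011, age_days_count=6

[vip_max: tier in ('vip', 'basic') and age_days <= 1107]
acct=C73: ✗
acct=C62: ✗
acct=C44: ✗
acct=C70: ✗
acct=C64: ✗
acct=C69: ✗
acct=C78: ✗
acct=C63: ✓ → 308
acct=C84: ✗
acct=C13: ✗
acct=C72: ✓ → 363
acct=C19: ✗
acct=C54: ✗
vip_max = MAX(308, 363) = 363
—
[plus_sum: tier <> 'plus' and balance <= 26504]
acct=C73: ✗
acct=C62: ✗
acct=C44: ✗
acct=C70: ✗
acct=C64: ✗
acct=C69: ✓ → 37
acct=C78: ✗
acct=C63: ✗
acct=C84: ✓ → 122
acct=C13: ✓ → 474
acct=C72: ✓ → 363
acct=C19: ✓ → 15
acct=C54: ✗
plus_sum = 37 + 122 + 474 + 363 + 15 = 1011
—
[age_days_count: age_days < 2103]
acct=C73: ✗
acct=C62: ✓ → 1
acct=C44: ✓ → 1
acct=C70: ✗
acct=C64: ✗
acct=C69: ✗
acct=C78: ✓ → 1
acct=C63: ✓ → 1
acct=C84: ✗
acct=C13: ✗
acct=C72: ✓ → 1
acct=C19: ✓ → 1
acct=C54: ✗
age_days_count = COUNT(1, 1, 1, 1, 1, 1) = 6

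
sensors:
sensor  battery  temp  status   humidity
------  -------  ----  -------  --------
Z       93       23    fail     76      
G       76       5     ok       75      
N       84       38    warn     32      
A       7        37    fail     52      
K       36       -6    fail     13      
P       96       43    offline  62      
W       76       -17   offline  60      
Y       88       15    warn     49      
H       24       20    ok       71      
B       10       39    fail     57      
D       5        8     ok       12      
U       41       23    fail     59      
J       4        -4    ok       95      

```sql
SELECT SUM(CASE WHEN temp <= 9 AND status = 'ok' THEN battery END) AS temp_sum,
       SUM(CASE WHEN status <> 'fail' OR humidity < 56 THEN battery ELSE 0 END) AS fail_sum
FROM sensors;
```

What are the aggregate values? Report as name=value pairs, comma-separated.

temp_sum=85, fail_sum=496

[temp_sum: temp <= 9 AND status = 'ok']
sensor=Z: ✗
sensor=G: ✓ → 76
sensor=N: ✗
sensor=A: ✗
sensor=K: ✗
sensor=P: ✗
sensor=W: ✗
sensor=Y: ✗
sensor=H: ✗
sensor=B: ✗
sensor=D: ✓ → 5
sensor=U: ✗
sensor=J: ✓ → 4
temp_sum = 76 + 5 + 4 = 85
—
[fail_sum: status <> 'fail' OR humidity < 56]
sensor=Z: ✗
sensor=G: ✓ → 76
sensor=N: ✓ → 84
sensor=A: ✓ → 7
sensor=K: ✓ → 36
sensor=P: ✓ → 96
sensor=W: ✓ → 76
sensor=Y: ✓ → 88
sensor=H: ✓ → 24
sensor=B: ✗
sensor=D: ✓ → 5
sensor=U: ✗
sensor=J: ✓ → 4
fail_sum = 76 + 84 + 7 + 36 + 96 + 76 + 88 + 24 + 5 + 4 = 496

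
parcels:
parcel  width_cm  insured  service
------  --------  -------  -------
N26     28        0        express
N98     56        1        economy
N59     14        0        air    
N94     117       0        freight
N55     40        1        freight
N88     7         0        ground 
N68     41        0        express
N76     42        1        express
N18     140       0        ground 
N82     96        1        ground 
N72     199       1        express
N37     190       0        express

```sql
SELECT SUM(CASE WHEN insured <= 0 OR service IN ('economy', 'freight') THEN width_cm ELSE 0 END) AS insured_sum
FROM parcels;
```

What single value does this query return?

633

parcel=N26: ✓ → 28
parcel=N98: ✓ → 56
parcel=N59: ✓ → 14
parcel=N94: ✓ → 117
parcel=N55: ✓ → 40
parcel=N88: ✓ → 7
parcel=N68: ✓ → 41
parcel=N76: ✗
parcel=N18: ✓ → 140
parcel=N82: ✗
parcel=N72: ✗
parcel=N37: ✓ → 190
insured_sum = 28 + 56 + 14 + 117 + 40 + 7 + 41 + 140 + 190 = 633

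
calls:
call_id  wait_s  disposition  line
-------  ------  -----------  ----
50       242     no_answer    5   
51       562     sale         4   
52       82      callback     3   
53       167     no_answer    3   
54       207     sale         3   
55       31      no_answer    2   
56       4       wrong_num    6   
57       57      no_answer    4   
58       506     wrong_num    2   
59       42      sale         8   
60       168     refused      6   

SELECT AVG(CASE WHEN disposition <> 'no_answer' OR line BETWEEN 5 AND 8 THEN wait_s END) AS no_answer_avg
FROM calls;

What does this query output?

226.625

call_id=50: ✓ → 242
call_id=51: ✓ → 562
call_id=52: ✓ → 82
call_id=53: ✗
call_id=54: ✓ → 207
call_id=55: ✗
call_id=56: ✓ → 4
call_id=57: ✗
call_id=58: ✓ → 506
call_id=59: ✓ → 42
call_id=60: ✓ → 168
no_answer_avg = (242 + 562 + 82 + 207 + 4 + 506 + 42 + 168) / 8 = 226.625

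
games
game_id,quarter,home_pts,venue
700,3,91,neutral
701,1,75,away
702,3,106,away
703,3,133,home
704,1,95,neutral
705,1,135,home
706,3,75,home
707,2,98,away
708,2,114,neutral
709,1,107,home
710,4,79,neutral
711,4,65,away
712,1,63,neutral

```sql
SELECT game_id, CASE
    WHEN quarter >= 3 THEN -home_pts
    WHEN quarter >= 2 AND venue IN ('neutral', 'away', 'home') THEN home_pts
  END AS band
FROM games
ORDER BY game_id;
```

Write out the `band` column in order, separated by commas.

-91, NULL, -106, -133, NULL, NULL, -75, 98, 114, NULL, -79, -65, NULL

game_id=700: quarter >= 3 → -91
game_id=701: (no match → NULL) → NULL
game_id=702: quarter >= 3 → -106
game_id=703: quarter >= 3 → -133
game_id=704: (no match → NULL) → NULL
game_id=705: (no match → NULL) → NULL
game_id=706: quarter >= 3 → -75
game_id=707: quarter >= 2 AND venue IN ('neutral', 'away', 'home') → 98
game_id=708: quarter >= 2 AND venue IN ('neutral', 'away', 'home') → 114
game_id=709: (no match → NULL) → NULL
game_id=710: quarter >= 3 → -79
game_id=711: quarter >= 3 → -65
game_id=712: (no match → NULL) → NULL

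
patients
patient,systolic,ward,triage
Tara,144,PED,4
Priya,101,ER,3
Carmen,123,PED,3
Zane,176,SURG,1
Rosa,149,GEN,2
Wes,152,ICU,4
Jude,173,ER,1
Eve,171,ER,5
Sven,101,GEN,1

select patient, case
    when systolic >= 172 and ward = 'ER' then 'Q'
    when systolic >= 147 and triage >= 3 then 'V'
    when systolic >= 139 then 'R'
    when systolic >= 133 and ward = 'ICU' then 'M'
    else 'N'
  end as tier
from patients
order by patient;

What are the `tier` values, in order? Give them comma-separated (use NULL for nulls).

patient=Carmen: ELSE → N
patient=Eve: systolic >= 147 and triage >= 3 → V
patient=Jude: systolic >= 172 and ward = 'ER' → Q
patient=Priya: ELSE → N
patient=Rosa: systolic >= 139 → R
patient=Sven: ELSE → N
patient=Tara: systolic >= 139 → R
patient=Wes: systolic >= 147 and triage >= 3 → V
patient=Zane: systolic >= 139 → R

N, V, Q, N, R, N, R, V, R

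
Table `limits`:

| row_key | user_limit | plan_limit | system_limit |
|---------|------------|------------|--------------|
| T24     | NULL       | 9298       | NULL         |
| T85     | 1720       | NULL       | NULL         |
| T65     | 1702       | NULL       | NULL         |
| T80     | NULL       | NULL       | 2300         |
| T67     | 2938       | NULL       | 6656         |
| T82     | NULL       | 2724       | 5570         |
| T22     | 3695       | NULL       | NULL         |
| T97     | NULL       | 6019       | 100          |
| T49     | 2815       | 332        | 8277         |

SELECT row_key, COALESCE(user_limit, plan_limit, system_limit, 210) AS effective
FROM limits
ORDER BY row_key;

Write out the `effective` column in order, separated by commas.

3695, 9298, 2815, 1702, 2938, 2300, 2724, 1720, 6019

row_key=T22: user_limit=3695 → 3695
row_key=T24: user_limit=NULL, plan_limit=9298 → 9298
row_key=T49: user_limit=2815 → 2815
row_key=T65: user_limit=1702 → 1702
row_key=T67: user_limit=2938 → 2938
row_key=T80: user_limit=NULL, plan_limit=NULL, system_limit=2300 → 2300
row_key=T82: user_limit=NULL, plan_limit=2724 → 2724
row_key=T85: user_limit=1720 → 1720
row_key=T97: user_limit=NULL, plan_limit=6019 → 6019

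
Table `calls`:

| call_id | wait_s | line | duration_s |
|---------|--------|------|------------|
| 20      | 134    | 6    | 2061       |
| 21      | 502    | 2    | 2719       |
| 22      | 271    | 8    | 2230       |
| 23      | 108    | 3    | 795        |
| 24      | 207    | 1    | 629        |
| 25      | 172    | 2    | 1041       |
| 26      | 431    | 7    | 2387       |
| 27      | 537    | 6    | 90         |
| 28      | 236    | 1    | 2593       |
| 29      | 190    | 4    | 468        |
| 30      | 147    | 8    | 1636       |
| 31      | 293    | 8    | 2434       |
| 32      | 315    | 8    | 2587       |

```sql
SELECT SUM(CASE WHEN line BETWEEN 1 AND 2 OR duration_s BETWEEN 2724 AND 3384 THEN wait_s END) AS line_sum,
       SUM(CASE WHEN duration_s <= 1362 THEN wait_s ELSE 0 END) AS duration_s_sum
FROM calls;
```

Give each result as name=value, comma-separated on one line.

[line_sum: line BETWEEN 1 AND 2 OR duration_s BETWEEN 2724 AND 3384]
call_id=20: ✗
call_id=21: ✓ → 502
call_id=22: ✗
call_id=23: ✗
call_id=24: ✓ → 207
call_id=25: ✓ → 172
call_id=26: ✗
call_id=27: ✗
call_id=28: ✓ → 236
call_id=29: ✗
call_id=30: ✗
call_id=31: ✗
call_id=32: ✗
line_sum = 502 + 207 + 172 + 236 = 1117
—
[duration_s_sum: duration_s <= 1362]
call_id=20: ✗
call_id=21: ✗
call_id=22: ✗
call_id=23: ✓ → 108
call_id=24: ✓ → 207
call_id=25: ✓ → 172
call_id=26: ✗
call_id=27: ✓ → 537
call_id=28: ✗
call_id=29: ✓ → 190
call_id=30: ✗
call_id=31: ✗
call_id=32: ✗
duration_s_sum = 108 + 207 + 172 + 537 + 190 = 1214

line_sum=1117, duration_s_sum=1214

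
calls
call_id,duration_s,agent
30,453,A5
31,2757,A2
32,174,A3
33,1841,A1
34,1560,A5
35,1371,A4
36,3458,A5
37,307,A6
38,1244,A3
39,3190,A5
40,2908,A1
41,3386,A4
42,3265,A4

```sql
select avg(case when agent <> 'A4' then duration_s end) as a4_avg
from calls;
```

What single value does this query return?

call_id=30: ✓ → 453
call_id=31: ✓ → 2757
call_id=32: ✓ → 174
call_id=33: ✓ → 1841
call_id=34: ✓ → 1560
call_id=35: ✗
call_id=36: ✓ → 3458
call_id=37: ✓ → 307
call_id=38: ✓ → 1244
call_id=39: ✓ → 3190
call_id=40: ✓ → 2908
call_id=41: ✗
call_id=42: ✗
a4_avg = (453 + 2757 + 174 + 1841 + 1560 + 3458 + 307 + 1244 + 3190 + 2908) / 10 = 1789.2

1789.2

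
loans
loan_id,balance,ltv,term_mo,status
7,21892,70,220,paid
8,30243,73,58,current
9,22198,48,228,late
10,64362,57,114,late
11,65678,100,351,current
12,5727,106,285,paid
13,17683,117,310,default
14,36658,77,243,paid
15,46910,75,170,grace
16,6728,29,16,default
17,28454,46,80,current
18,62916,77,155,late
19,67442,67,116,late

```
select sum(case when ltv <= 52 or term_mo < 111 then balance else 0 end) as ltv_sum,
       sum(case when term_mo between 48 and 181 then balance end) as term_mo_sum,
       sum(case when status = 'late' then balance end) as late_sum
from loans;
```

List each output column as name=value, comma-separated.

[ltv_sum: ltv <= 52 or term_mo < 111]
loan_id=7: ✗
loan_id=8: ✓ → 30243
loan_id=9: ✓ → 22198
loan_id=10: ✗
loan_id=11: ✗
loan_id=12: ✗
loan_id=13: ✗
loan_id=14: ✗
loan_id=15: ✗
loan_id=16: ✓ → 6728
loan_id=17: ✓ → 28454
loan_id=18: ✗
loan_id=19: ✗
ltv_sum = 30243 + 22198 + 6728 + 28454 = 87623
—
[term_mo_sum: term_mo between 48 and 181]
loan_id=7: ✗
loan_id=8: ✓ → 30243
loan_id=9: ✗
loan_id=10: ✓ → 64362
loan_id=11: ✗
loan_id=12: ✗
loan_id=13: ✗
loan_id=14: ✗
loan_id=15: ✓ → 46910
loan_id=16: ✗
loan_id=17: ✓ → 28454
loan_id=18: ✓ → 62916
loan_id=19: ✓ → 67442
term_mo_sum = 30243 + 64362 + 46910 + 28454 + 62916 + 67442 = 300327
—
[late_sum: status = 'late']
loan_id=7: ✗
loan_id=8: ✗
loan_id=9: ✓ → 22198
loan_id=10: ✓ → 64362
loan_id=11: ✗
loan_id=12: ✗
loan_id=13: ✗
loan_id=14: ✗
loan_id=15: ✗
loan_id=16: ✗
loan_id=17: ✗
loan_id=18: ✓ → 62916
loan_id=19: ✓ → 67442
late_sum = 22198 + 64362 + 62916 + 67442 = 216918

ltv_sum=87623, term_mo_sum=300327, late_sum=216918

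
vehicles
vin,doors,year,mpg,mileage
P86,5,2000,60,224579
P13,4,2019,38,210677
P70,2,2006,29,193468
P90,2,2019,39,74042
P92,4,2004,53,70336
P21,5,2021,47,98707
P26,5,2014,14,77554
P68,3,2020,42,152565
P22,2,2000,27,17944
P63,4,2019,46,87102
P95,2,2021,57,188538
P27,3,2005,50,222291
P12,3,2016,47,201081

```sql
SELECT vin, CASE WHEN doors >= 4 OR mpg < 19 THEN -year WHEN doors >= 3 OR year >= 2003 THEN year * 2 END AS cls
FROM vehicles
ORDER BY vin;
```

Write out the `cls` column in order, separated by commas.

4032, -2019, -2021, NULL, -2014, 4010, -2019, 4040, 4012, -2000, 4038, -2004, 4042

vin=P12: doors >= 3 OR year >= 2003 → 4032
vin=P13: doors >= 4 OR mpg < 19 → -2019
vin=P21: doors >= 4 OR mpg < 19 → -2021
vin=P22: (no match → NULL) → NULL
vin=P26: doors >= 4 OR mpg < 19 → -2014
vin=P27: doors >= 3 OR year >= 2003 → 4010
vin=P63: doors >= 4 OR mpg < 19 → -2019
vin=P68: doors >= 3 OR year >= 2003 → 4040
vin=P70: doors >= 3 OR year >= 2003 → 4012
vin=P86: doors >= 4 OR mpg < 19 → -2000
vin=P90: doors >= 3 OR year >= 2003 → 4038
vin=P92: doors >= 4 OR mpg < 19 → -2004
vin=P95: doors >= 3 OR year >= 2003 → 4042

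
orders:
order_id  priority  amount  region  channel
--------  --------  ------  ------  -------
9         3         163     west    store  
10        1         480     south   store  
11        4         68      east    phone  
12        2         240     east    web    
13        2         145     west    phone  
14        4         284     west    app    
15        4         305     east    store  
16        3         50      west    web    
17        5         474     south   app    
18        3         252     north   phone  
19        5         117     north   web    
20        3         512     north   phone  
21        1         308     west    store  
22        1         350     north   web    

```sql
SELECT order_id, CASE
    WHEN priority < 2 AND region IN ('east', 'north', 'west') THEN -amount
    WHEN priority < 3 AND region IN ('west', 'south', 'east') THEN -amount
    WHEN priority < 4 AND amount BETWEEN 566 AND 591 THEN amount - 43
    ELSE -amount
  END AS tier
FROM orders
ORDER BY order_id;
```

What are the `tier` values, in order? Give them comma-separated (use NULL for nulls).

-163, -480, -68, -240, -145, -284, -305, -50, -474, -252, -117, -512, -308, -350

order_id=9: ELSE → -163
order_id=10: priority < 3 AND region IN ('west', 'south', 'east') → -480
order_id=11: ELSE → -68
order_id=12: priority < 3 AND region IN ('west', 'south', 'east') → -240
order_id=13: priority < 3 AND region IN ('west', 'south', 'east') → -145
order_id=14: ELSE → -284
order_id=15: ELSE → -305
order_id=16: ELSE → -50
order_id=17: ELSE → -474
order_id=18: ELSE → -252
order_id=19: ELSE → -117
order_id=20: ELSE → -512
order_id=21: priority < 2 AND region IN ('east', 'north', 'west') → -308
order_id=22: priority < 2 AND region IN ('east', 'north', 'west') → -350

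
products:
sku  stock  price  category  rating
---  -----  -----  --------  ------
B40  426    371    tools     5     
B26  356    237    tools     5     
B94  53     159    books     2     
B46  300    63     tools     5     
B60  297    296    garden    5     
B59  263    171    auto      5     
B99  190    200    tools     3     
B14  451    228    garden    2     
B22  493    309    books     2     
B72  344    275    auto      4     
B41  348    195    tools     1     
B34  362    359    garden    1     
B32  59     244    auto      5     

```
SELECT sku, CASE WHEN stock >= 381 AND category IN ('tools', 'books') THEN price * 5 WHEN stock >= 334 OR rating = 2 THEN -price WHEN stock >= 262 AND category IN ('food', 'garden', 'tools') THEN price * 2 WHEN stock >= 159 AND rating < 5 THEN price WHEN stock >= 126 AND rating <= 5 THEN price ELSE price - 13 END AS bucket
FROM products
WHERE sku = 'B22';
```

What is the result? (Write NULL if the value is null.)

1545

sku = B22: stock=493, price=309, category=books, rating=2.
stock >= 381 AND category IN ('tools', 'books') → true → 1545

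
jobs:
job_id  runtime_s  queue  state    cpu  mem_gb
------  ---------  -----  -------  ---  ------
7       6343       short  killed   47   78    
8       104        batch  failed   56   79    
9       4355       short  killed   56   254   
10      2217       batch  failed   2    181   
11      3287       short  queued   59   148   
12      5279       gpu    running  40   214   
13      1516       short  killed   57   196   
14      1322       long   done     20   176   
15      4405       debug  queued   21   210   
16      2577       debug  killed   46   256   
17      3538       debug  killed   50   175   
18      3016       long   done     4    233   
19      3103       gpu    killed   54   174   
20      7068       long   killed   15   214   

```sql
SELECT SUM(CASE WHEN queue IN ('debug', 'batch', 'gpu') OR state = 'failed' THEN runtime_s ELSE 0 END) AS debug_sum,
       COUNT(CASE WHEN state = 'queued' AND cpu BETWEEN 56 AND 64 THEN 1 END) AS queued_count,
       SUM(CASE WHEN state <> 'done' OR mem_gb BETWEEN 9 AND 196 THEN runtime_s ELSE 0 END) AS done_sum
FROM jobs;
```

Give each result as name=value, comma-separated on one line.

debug_sum=21223, queued_count=1, done_sum=45114

[debug_sum: queue IN ('debug', 'batch', 'gpu') OR state = 'failed']
job_id=7: ✗
job_id=8: ✓ → 104
job_id=9: ✗
job_id=10: ✓ → 2217
job_id=11: ✗
job_id=12: ✓ → 5279
job_id=13: ✗
job_id=14: ✗
job_id=15: ✓ → 4405
job_id=16: ✓ → 2577
job_id=17: ✓ → 3538
job_id=18: ✗
job_id=19: ✓ → 3103
job_id=20: ✗
debug_sum = 104 + 2217 + 5279 + 4405 + 2577 + 3538 + 3103 = 21223
—
[queued_count: state = 'queued' AND cpu BETWEEN 56 AND 64]
job_id=7: ✗
job_id=8: ✗
job_id=9: ✗
job_id=10: ✗
job_id=11: ✓ → 1
job_id=12: ✗
job_id=13: ✗
job_id=14: ✗
job_id=15: ✗
job_id=16: ✗
job_id=17: ✗
job_id=18: ✗
job_id=19: ✗
job_id=20: ✗
queued_count = COUNT(1) = 1
—
[done_sum: state <> 'done' OR mem_gb BETWEEN 9 AND 196]
job_id=7: ✓ → 6343
job_id=8: ✓ → 104
job_id=9: ✓ → 4355
job_id=10: ✓ → 2217
job_id=11: ✓ → 3287
job_id=12: ✓ → 5279
job_id=13: ✓ → 1516
job_id=14: ✓ → 1322
job_id=15: ✓ → 4405
job_id=16: ✓ → 2577
job_id=17: ✓ → 3538
job_id=18: ✗
job_id=19: ✓ → 3103
job_id=20: ✓ → 7068
done_sum = 6343 + 104 + 4355 + 2217 + 3287 + 5279 + 1516 + 1322 + 4405 + 2577 + 3538 + 3103 + 7068 = 45114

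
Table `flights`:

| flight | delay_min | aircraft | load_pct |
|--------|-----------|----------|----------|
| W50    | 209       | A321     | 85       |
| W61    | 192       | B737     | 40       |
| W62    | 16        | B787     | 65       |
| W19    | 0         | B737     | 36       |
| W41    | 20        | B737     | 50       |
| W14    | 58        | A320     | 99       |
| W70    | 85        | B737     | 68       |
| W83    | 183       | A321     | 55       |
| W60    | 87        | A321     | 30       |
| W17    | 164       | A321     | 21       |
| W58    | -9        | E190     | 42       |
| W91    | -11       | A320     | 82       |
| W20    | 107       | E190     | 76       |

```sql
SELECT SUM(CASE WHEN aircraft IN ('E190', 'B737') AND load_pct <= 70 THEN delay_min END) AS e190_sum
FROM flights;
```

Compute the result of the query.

288

flight=W50: ✗
flight=W61: ✓ → 192
flight=W62: ✗
flight=W19: ✓ → 0
flight=W41: ✓ → 20
flight=W14: ✗
flight=W70: ✓ → 85
flight=W83: ✗
flight=W60: ✗
flight=W17: ✗
flight=W58: ✓ → -9
flight=W91: ✗
flight=W20: ✗
e190_sum = 192 + 20 + 85 + -9 = 288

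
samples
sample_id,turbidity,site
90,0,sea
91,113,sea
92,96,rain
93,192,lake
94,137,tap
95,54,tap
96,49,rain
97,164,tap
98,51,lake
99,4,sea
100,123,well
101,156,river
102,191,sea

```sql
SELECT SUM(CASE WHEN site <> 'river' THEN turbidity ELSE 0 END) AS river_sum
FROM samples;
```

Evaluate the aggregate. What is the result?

1174

sample_id=90: ✓ → 0
sample_id=91: ✓ → 113
sample_id=92: ✓ → 96
sample_id=93: ✓ → 192
sample_id=94: ✓ → 137
sample_id=95: ✓ → 54
sample_id=96: ✓ → 49
sample_id=97: ✓ → 164
sample_id=98: ✓ → 51
sample_id=99: ✓ → 4
sample_id=100: ✓ → 123
sample_id=101: ✗
sample_id=102: ✓ → 191
river_sum = 113 + 96 + 192 + 137 + 54 + 49 + 164 + 51 + 4 + 123 + 191 = 1174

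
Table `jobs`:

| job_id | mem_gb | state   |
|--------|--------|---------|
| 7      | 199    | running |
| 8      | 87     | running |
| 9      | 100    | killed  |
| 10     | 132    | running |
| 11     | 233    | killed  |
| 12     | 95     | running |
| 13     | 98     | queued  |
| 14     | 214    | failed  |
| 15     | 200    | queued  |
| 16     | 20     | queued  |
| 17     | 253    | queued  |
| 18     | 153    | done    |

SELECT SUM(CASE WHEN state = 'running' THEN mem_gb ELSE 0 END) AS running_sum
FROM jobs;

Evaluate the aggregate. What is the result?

job_id=7: ✓ → 199
job_id=8: ✓ → 87
job_id=9: ✗
job_id=10: ✓ → 132
job_id=11: ✗
job_id=12: ✓ → 95
job_id=13: ✗
job_id=14: ✗
job_id=15: ✗
job_id=16: ✗
job_id=17: ✗
job_id=18: ✗
running_sum = 199 + 87 + 132 + 95 = 513

513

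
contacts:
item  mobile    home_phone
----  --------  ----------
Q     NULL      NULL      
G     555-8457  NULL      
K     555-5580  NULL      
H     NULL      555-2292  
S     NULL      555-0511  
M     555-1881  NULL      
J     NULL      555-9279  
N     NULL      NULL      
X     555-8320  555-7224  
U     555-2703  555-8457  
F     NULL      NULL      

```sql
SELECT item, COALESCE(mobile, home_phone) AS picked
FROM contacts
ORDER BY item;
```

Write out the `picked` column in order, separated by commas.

item=F: mobile=NULL, home_phone=NULL (all NULL) → NULL
item=G: mobile=555-8457 → 555-8457
item=H: mobile=NULL, home_phone=555-2292 → 555-2292
item=J: mobile=NULL, home_phone=555-9279 → 555-9279
item=K: mobile=555-5580 → 555-5580
item=M: mobile=555-1881 → 555-1881
item=N: mobile=NULL, home_phone=NULL (all NULL) → NULL
item=Q: mobile=NULL, home_phone=NULL (all NULL) → NULL
item=S: mobile=NULL, home_phone=555-0511 → 555-0511
item=U: mobile=555-2703 → 555-2703
item=X: mobile=555-8320 → 555-8320

NULL, 555-8457, 555-2292, 555-9279, 555-5580, 555-1881, NULL, NULL, 555-0511, 555-2703, 555-8320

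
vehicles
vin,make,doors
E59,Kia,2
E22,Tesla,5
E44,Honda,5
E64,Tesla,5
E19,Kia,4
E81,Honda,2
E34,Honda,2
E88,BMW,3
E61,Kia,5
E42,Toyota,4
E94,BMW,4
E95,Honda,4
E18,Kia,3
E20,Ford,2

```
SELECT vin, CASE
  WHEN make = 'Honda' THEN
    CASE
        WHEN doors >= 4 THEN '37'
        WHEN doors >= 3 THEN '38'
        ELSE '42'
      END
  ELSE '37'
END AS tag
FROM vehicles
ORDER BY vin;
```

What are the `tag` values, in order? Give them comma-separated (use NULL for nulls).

vin=E18: make='Kia' → outer ELSE → 37
vin=E19: make='Kia' → outer ELSE → 37
vin=E20: make='Ford' → outer ELSE → 37
vin=E22: make='Tesla' → outer ELSE → 37
vin=E34: make='Honda' → inner[ELSE] → 42
vin=E42: make='Toyota' → outer ELSE → 37
vin=E44: make='Honda' → inner[doors >= 4] → 37
vin=E59: make='Kia' → outer ELSE → 37
vin=E61: make='Kia' → outer ELSE → 37
vin=E64: make='Tesla' → outer ELSE → 37
vin=E81: make='Honda' → inner[ELSE] → 42
vin=E88: make='BMW' → outer ELSE → 37
vin=E94: make='BMW' → outer ELSE → 37
vin=E95: make='Honda' → inner[doors >= 4] → 37

37, 37, 37, 37, 42, 37, 37, 37, 37, 37, 42, 37, 37, 37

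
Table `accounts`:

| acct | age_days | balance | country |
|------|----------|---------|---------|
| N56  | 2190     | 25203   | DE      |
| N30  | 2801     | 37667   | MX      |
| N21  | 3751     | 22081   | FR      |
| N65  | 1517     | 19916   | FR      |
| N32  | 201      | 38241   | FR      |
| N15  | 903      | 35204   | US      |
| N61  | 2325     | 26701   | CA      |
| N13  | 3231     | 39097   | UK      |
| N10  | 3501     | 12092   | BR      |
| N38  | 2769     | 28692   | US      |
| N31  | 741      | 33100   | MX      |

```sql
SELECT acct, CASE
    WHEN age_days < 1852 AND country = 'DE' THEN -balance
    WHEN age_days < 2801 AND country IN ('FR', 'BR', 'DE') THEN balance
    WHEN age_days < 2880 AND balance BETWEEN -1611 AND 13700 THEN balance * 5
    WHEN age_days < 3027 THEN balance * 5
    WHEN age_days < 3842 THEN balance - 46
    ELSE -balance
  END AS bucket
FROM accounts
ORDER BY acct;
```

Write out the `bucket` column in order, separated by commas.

acct=N10: age_days < 3842 → 12046
acct=N13: age_days < 3842 → 39051
acct=N15: age_days < 3027 → 176020
acct=N21: age_days < 3842 → 22035
acct=N30: age_days < 3027 → 188335
acct=N31: age_days < 3027 → 165500
acct=N32: age_days < 2801 AND country IN ('FR', 'BR', 'DE') → 38241
acct=N38: age_days < 3027 → 143460
acct=N56: age_days < 2801 AND country IN ('FR', 'BR', 'DE') → 25203
acct=N61: age_days < 3027 → 133505
acct=N65: age_days < 2801 AND country IN ('FR', 'BR', 'DE') → 19916

12046, 39051, 176020, 22035, 188335, 165500, 38241, 143460, 25203, 133505, 19916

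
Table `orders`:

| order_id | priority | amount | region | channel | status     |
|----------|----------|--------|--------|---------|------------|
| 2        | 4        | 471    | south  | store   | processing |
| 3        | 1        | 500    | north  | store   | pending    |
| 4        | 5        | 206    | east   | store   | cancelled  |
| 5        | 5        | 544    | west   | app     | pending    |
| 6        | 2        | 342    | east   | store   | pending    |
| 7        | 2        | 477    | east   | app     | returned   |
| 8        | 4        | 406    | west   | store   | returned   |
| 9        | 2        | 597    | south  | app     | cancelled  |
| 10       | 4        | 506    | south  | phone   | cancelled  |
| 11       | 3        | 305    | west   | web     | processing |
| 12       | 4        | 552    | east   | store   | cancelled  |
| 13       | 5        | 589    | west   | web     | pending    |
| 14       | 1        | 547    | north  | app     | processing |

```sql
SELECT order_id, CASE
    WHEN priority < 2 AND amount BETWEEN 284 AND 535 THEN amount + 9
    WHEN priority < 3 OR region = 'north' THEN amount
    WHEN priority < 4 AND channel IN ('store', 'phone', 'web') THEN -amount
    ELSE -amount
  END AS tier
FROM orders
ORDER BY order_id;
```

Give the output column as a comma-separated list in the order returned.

-471, 509, -206, -544, 342, 477, -406, 597, -506, -305, -552, -589, 547

order_id=2: ELSE → -471
order_id=3: priority < 2 AND amount BETWEEN 284 AND 535 → 509
order_id=4: ELSE → -206
order_id=5: ELSE → -544
order_id=6: priority < 3 OR region = 'north' → 342
order_id=7: priority < 3 OR region = 'north' → 477
order_id=8: ELSE → -406
order_id=9: priority < 3 OR region = 'north' → 597
order_id=10: ELSE → -506
order_id=11: priority < 4 AND channel IN ('store', 'phone', 'web') → -305
order_id=12: ELSE → -552
order_id=13: ELSE → -589
order_id=14: priority < 3 OR region = 'north' → 547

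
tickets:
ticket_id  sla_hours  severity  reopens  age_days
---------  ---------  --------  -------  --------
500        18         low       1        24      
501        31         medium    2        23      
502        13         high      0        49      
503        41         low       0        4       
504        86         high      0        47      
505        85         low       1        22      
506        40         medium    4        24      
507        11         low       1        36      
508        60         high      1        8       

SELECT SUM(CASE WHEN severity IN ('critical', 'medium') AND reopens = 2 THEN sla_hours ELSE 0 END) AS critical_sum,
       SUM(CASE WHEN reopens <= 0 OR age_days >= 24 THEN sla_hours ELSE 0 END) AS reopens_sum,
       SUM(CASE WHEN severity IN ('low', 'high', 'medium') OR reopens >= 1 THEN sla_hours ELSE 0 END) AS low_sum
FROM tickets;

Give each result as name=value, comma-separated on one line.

[critical_sum: severity IN ('critical', 'medium') AND reopens = 2]
ticket_id=500: ✗
ticket_id=501: ✓ → 31
ticket_id=502: ✗
ticket_id=503: ✗
ticket_id=504: ✗
ticket_id=505: ✗
ticket_id=506: ✗
ticket_id=507: ✗
ticket_id=508: ✗
critical_sum = 31
—
[reopens_sum: reopens <= 0 OR age_days >= 24]
ticket_id=500: ✓ → 18
ticket_id=501: ✗
ticket_id=502: ✓ → 13
ticket_id=503: ✓ → 41
ticket_id=504: ✓ → 86
ticket_id=505: ✗
ticket_id=506: ✓ → 40
ticket_id=507: ✓ → 11
ticket_id=508: ✗
reopens_sum = 18 + 13 + 41 + 86 + 40 + 11 = 209
—
[low_sum: severity IN ('low', 'high', 'medium') OR reopens >= 1]
ticket_id=500: ✓ → 18
ticket_id=501: ✓ → 31
ticket_id=502: ✓ → 13
ticket_id=503: ✓ → 41
ticket_id=504: ✓ → 86
ticket_id=505: ✓ → 85
ticket_id=506: ✓ → 40
ticket_id=507: ✓ → 11
ticket_id=508: ✓ → 60
low_sum = 18 + 31 + 13 + 41 + 86 + 85 + 40 + 11 + 60 = 385

critical_sum=31, reopens_sum=209, low_sum=385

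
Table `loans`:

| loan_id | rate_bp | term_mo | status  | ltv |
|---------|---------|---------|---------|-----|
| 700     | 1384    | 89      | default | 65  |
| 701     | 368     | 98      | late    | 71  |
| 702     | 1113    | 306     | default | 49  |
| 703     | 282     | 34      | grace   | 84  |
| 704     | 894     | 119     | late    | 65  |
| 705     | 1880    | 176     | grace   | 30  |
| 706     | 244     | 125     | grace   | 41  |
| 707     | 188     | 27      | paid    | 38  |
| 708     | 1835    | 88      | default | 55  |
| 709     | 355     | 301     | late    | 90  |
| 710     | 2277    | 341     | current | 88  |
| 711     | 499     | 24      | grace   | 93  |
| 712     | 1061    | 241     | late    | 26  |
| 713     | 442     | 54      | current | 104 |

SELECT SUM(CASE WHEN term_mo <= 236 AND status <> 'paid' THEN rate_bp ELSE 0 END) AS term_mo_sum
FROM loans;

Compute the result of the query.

loan_id=700: ✓ → 1384
loan_id=701: ✓ → 368
loan_id=702: ✗
loan_id=703: ✓ → 282
loan_id=704: ✓ → 894
loan_id=705: ✓ → 1880
loan_id=706: ✓ → 244
loan_id=707: ✗
loan_id=708: ✓ → 1835
loan_id=709: ✗
loan_id=710: ✗
loan_id=711: ✓ → 499
loan_id=712: ✗
loan_id=713: ✓ → 442
term_mo_sum = 1384 + 368 + 282 + 894 + 1880 + 244 + 1835 + 499 + 442 = 7828

7828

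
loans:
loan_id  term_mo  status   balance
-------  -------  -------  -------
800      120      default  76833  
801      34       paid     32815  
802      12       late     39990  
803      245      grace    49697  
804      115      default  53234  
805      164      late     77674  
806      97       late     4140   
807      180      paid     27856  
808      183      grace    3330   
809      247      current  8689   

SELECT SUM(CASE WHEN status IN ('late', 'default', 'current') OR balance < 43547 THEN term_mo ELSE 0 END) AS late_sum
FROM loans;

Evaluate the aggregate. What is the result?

1152

loan_id=800: ✓ → 120
loan_id=801: ✓ → 34
loan_id=802: ✓ → 12
loan_id=803: ✗
loan_id=804: ✓ → 115
loan_id=805: ✓ → 164
loan_id=806: ✓ → 97
loan_id=807: ✓ → 180
loan_id=808: ✓ → 183
loan_id=809: ✓ → 247
late_sum = 120 + 34 + 12 + 115 + 164 + 97 + 180 + 183 + 247 = 1152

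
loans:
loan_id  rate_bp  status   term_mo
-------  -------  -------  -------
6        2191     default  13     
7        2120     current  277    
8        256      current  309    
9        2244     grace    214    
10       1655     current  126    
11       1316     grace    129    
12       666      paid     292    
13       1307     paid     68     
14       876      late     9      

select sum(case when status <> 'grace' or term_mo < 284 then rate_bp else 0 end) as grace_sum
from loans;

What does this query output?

loan_id=6: ✓ → 2191
loan_id=7: ✓ → 2120
loan_id=8: ✓ → 256
loan_id=9: ✓ → 2244
loan_id=10: ✓ → 1655
loan_id=11: ✓ → 1316
loan_id=12: ✓ → 666
loan_id=13: ✓ → 1307
loan_id=14: ✓ → 876
grace_sum = 2191 + 2120 + 256 + 2244 + 1655 + 1316 + 666 + 1307 + 876 = 12631

12631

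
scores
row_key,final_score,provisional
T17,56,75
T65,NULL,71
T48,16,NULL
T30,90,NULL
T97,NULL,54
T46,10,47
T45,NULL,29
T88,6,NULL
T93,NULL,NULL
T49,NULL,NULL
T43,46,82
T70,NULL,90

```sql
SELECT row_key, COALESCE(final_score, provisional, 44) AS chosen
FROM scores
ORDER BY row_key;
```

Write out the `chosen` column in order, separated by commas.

row_key=T17: final_score=56 → 56
row_key=T30: final_score=90 → 90
row_key=T43: final_score=46 → 46
row_key=T45: final_score=NULL, provisional=29 → 29
row_key=T46: final_score=10 → 10
row_key=T48: final_score=16 → 16
row_key=T49: final_score=NULL, provisional=NULL, → literal 44 → 44
row_key=T65: final_score=NULL, provisional=71 → 71
row_key=T70: final_score=NULL, provisional=90 → 90
row_key=T88: final_score=6 → 6
row_key=T93: final_score=NULL, provisional=NULL, → literal 44 → 44
row_key=T97: final_score=NULL, provisional=54 → 54

56, 90, 46, 29, 10, 16, 44, 71, 90, 6, 44, 54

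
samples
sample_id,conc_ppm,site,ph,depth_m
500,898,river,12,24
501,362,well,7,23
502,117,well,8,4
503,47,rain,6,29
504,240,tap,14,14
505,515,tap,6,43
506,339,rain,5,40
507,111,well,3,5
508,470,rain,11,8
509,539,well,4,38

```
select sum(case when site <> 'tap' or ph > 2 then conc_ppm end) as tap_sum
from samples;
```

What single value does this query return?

3638

sample_id=500: ✓ → 898
sample_id=501: ✓ → 362
sample_id=502: ✓ → 117
sample_id=503: ✓ → 47
sample_id=504: ✓ → 240
sample_id=505: ✓ → 515
sample_id=506: ✓ → 339
sample_id=507: ✓ → 111
sample_id=508: ✓ → 470
sample_id=509: ✓ → 539
tap_sum = 898 + 362 + 117 + 47 + 240 + 515 + 339 + 111 + 470 + 539 = 3638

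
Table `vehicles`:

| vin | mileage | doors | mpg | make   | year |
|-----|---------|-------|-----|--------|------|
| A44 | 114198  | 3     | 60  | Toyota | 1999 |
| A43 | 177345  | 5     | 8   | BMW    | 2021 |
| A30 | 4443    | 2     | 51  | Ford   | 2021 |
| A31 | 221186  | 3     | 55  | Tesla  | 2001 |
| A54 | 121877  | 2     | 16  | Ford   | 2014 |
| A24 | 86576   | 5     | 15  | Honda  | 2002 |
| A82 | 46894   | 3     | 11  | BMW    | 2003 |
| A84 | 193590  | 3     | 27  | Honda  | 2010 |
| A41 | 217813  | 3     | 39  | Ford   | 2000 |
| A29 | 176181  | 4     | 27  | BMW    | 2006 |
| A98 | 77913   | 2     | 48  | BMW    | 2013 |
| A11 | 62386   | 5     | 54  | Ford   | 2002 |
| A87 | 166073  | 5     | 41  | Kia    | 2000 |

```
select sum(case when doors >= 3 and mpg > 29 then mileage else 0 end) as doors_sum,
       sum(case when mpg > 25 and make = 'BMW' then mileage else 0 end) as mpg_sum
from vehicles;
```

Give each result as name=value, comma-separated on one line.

[doors_sum: doors >= 3 and mpg > 29]
vin=A44: ✓ → 114198
vin=A43: ✗
vin=A30: ✗
vin=A31: ✓ → 221186
vin=A54: ✗
vin=A24: ✗
vin=A82: ✗
vin=A84: ✗
vin=A41: ✓ → 217813
vin=A29: ✗
vin=A98: ✗
vin=A11: ✓ → 62386
vin=A87: ✓ → 166073
doors_sum = 114198 + 221186 + 217813 + 62386 + 166073 = 781656
—
[mpg_sum: mpg > 25 and make = 'BMW']
vin=A44: ✗
vin=A43: ✗
vin=A30: ✗
vin=A31: ✗
vin=A54: ✗
vin=A24: ✗
vin=A82: ✗
vin=A84: ✗
vin=A41: ✗
vin=A29: ✓ → 176181
vin=A98: ✓ → 77913
vin=A11: ✗
vin=A87: ✗
mpg_sum = 176181 + 77913 = 254094

doors_sum=781656, mpg_sum=254094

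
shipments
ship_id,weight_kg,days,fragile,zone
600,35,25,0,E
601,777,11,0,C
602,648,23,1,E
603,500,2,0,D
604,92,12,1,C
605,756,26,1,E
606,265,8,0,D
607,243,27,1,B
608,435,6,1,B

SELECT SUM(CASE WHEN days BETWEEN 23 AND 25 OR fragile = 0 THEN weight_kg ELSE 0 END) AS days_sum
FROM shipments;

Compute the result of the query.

2225

ship_id=600: ✓ → 35
ship_id=601: ✓ → 777
ship_id=602: ✓ → 648
ship_id=603: ✓ → 500
ship_id=604: ✗
ship_id=605: ✗
ship_id=606: ✓ → 265
ship_id=607: ✗
ship_id=608: ✗
days_sum = 35 + 777 + 648 + 500 + 265 = 2225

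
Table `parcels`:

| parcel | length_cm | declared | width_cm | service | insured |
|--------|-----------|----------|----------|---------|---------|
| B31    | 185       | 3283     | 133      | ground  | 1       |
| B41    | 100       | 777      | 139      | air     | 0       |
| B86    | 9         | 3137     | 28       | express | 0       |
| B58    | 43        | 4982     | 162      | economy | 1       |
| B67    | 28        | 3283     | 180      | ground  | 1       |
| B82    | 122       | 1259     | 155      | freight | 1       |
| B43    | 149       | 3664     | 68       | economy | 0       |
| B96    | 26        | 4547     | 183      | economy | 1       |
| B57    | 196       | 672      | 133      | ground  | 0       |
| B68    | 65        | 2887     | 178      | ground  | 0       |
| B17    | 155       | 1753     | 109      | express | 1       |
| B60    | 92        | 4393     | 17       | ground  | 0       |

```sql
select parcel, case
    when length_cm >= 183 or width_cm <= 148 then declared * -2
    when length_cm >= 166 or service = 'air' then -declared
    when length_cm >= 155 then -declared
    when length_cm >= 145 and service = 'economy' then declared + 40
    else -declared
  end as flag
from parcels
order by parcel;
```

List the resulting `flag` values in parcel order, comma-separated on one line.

parcel=B17: length_cm >= 183 or width_cm <= 148 → -3506
parcel=B31: length_cm >= 183 or width_cm <= 148 → -6566
parcel=B41: length_cm >= 183 or width_cm <= 148 → -1554
parcel=B43: length_cm >= 183 or width_cm <= 148 → -7328
parcel=B57: length_cm >= 183 or width_cm <= 148 → -1344
parcel=B58: ELSE → -4982
parcel=B60: length_cm >= 183 or width_cm <= 148 → -8786
parcel=B67: ELSE → -3283
parcel=B68: ELSE → -2887
parcel=B82: ELSE → -1259
parcel=B86: length_cm >= 183 or width_cm <= 148 → -6274
parcel=B96: ELSE → -4547

-3506, -6566, -1554, -7328, -1344, -4982, -8786, -3283, -2887, -1259, -6274, -4547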